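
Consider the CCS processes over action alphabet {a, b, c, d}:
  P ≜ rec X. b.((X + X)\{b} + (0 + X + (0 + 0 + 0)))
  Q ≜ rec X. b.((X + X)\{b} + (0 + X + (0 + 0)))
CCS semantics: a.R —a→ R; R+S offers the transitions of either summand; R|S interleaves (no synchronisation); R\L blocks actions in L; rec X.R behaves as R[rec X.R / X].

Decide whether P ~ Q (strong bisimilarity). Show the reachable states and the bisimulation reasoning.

bisimilar

P's transition system — 2 states:
  s0 = rec X. b.((X + X)\{b} + (0 + X + (0 + 0 + 0))) :: —b→ s1
  s1 = ((rec X. b.((X + X)\{b} + (0 + X + (0 + 0 + 0)))) + (rec X. b.((X + X)\{b} + (0 + X + (0 + 0 + 0)))))\{b} + (0 + (rec X. b.((X + X)\{b} + (0 + X + (0 + 0 + 0)))) + (0 + 0 + 0)) :: —b→ s1
Q's transition system — 2 states:
  t0 = rec X. b.((X + X)\{b} + (0 + X + (0 + 0))) :: —b→ t1
  t1 = ((rec X. b.((X + X)\{b} + (0 + X + (0 + 0)))) + (rec X. b.((X + X)\{b} + (0 + X + (0 + 0)))))\{b} + (0 + (rec X. b.((X + X)\{b} + (0 + X + (0 + 0)))) + (0 + 0)) :: —b→ t1
Coarsest stable partition (strong bisimilarity classes):
  B0 = {s0, s1, t0, t1}
s0 ∈ B0, t0 ∈ B0 → same block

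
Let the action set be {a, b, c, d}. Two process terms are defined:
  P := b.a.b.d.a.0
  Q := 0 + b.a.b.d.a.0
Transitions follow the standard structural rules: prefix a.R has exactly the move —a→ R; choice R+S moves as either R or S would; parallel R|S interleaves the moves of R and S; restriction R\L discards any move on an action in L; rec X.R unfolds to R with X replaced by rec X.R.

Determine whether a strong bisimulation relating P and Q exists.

bisimilar

LTS(P): 6 reachable states
  s0 = b.a.b.d.a.0 ⊢ --b--▸ s1
  s1 = a.b.d.a.0 ⊢ --a--▸ s2
  s2 = b.d.a.0 ⊢ --b--▸ s3
  s3 = d.a.0 ⊢ --d--▸ s4
  s4 = a.0 ⊢ --a--▸ s5
  s5 = 0 ⊢ (no moves)
LTS(Q): 6 reachable states
  t0 = 0 + b.a.b.d.a.0 ⊢ --b--▸ t1
  t1 = a.b.d.a.0 ⊢ --a--▸ t2
  t2 = b.d.a.0 ⊢ --b--▸ t3
  t3 = d.a.0 ⊢ --d--▸ t4
  t4 = a.0 ⊢ --a--▸ t5
  t5 = 0 ⊢ (no moves)
Bisimilarity quotient blocks:
  B0 = {s0, t0}
  B1 = {s1, t1}
  B2 = {s2, t2}
  B3 = {s3, t3}
  B4 = {s4, t4}
  B5 = {s5, t5}
s0 ∈ B0, t0 ∈ B0 → same block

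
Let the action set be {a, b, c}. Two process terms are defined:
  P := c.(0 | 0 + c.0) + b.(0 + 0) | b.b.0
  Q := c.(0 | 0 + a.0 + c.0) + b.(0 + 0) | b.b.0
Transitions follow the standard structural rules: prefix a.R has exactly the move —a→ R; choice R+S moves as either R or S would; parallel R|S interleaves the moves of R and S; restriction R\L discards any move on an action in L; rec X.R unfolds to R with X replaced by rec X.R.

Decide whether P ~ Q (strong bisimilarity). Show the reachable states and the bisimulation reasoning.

P's transition system — 8 states:
  u0 = c.(0 | 0 + c.0) + b.(0 + 0) | b.b.0 ⊢ -b-> u1, -b-> u2, -c-> u3
  u1 = (0 + 0) | b.b.0 ⊢ -b-> u4
  u2 = b.(0 + 0) | b.0 ⊢ -b-> u4, -b-> u5
  u3 = 0 | 0 + c.0 ⊢ -c-> u6
  u4 = (0 + 0) | b.0 ⊢ -b-> u7
  u5 = b.(0 + 0) | 0 ⊢ -b-> u7
  u6 = 0 ⊢ stopped
  u7 = (0 + 0) | 0 ⊢ stopped
Q's transition system — 8 states:
  v0 = c.(0 | 0 + a.0 + c.0) + b.(0 + 0) | b.b.0 ⊢ -b-> v1, -b-> v2, -c-> v3
  v1 = (0 + 0) | b.b.0 ⊢ -b-> v4
  v2 = b.(0 + 0) | b.0 ⊢ -b-> v4, -b-> v5
  v3 = 0 | 0 + a.0 + c.0 ⊢ -a-> v6, -c-> v6
  v4 = (0 + 0) | b.0 ⊢ -b-> v7
  v5 = b.(0 + 0) | 0 ⊢ -b-> v7
  v6 = 0 ⊢ stopped
  v7 = (0 + 0) | 0 ⊢ stopped
Partition-refinement fixed point:
  B0 = {u0}
  B1 = {u1, u2, v1, v2}
  B2 = {u4, u5, v4, v5}
  B3 = {u6, u7, v6, v7}
  B4 = {u3}
  B5 = {v0}
  B6 = {v3}
u0 ∈ B0, v0 ∈ B5 → different blocks

NO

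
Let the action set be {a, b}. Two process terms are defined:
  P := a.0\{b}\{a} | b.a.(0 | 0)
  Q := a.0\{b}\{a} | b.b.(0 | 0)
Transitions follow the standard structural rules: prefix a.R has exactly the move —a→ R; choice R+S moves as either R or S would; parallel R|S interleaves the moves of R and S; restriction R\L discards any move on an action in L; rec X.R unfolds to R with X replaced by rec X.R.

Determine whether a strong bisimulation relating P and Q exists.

Reachable graph of P (6 states):
  p0 = a.0\{b}\{a} | b.a.(0 | 0) | —a→ p1, —b→ p2
  p1 = 0\{b}\{a} | b.a.(0 | 0) | —b→ p3
  p2 = a.0\{b}\{a} | a.(0 | 0) | —a→ p3, —a→ p4
  p3 = 0\{b}\{a} | a.(0 | 0) | —a→ p5
  p4 = a.0\{b}\{a} | (0 | 0) | —a→ p5
  p5 = 0\{b}\{a} | (0 | 0) | stopped
Reachable graph of Q (6 states):
  q0 = a.0\{b}\{a} | b.b.(0 | 0) | —a→ q1, —b→ q2
  q1 = 0\{b}\{a} | b.b.(0 | 0) | —b→ q3
  q2 = a.0\{b}\{a} | b.(0 | 0) | —a→ q3, —b→ q4
  q3 = 0\{b}\{a} | b.(0 | 0) | —b→ q5
  q4 = a.0\{b}\{a} | (0 | 0) | —a→ q5
  q5 = 0\{b}\{a} | (0 | 0) | stopped
Bisimilarity quotient blocks:
  B0 = {p0}
  B1 = {p1}
  B2 = {p3, p4, q4}
  B3 = {p5, q5}
  B4 = {p2}
  B5 = {q0}
  B6 = {q1}
  B7 = {q3}
  B8 = {q2}
p0 ∈ B0, q0 ∈ B5 → different blocks

NO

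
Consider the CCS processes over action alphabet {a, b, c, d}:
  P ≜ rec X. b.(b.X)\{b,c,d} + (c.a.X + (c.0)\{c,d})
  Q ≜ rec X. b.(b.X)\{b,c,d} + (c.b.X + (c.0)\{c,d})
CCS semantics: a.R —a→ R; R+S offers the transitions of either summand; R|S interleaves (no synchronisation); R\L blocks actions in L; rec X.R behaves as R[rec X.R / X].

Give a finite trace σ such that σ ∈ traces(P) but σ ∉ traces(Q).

Reachable graph of P (3 states):
  m0 = rec X. b.(b.X)\{b,c,d} + (c.a.X + (c.0)\{c,d}) :: —b→ m1, —c→ m2
  m1 = (b.(rec X. b.(b.X)\{b,c,d} + (c.a.X + (c.0)\{c,d})))\{b,c,d} :: ·
  m2 = a.(rec X. b.(b.X)\{b,c,d} + (c.a.X + (c.0)\{c,d})) :: —a→ m0
Reachable graph of Q (3 states):
  n0 = rec X. b.(b.X)\{b,c,d} + (c.b.X + (c.0)\{c,d}) :: —b→ n1, —c→ n2
  n1 = (b.(rec X. b.(b.X)\{b,c,d} + (c.b.X + (c.0)\{c,d})))\{b,c,d} :: ·
  n2 = b.(rec X. b.(b.X)\{b,c,d} + (c.b.X + (c.0)\{c,d})) :: —b→ n0
Executing ca from P (initial set {m0}):
  [1] c ⇒ {m2}
  [2] a ⇒ {m0}
  P completes σ.
Executing ca from Q (initial set {n0}):
  [1] c ⇒ {n2}
  [2] a ⇒ ∅  — Q cannot continue

ca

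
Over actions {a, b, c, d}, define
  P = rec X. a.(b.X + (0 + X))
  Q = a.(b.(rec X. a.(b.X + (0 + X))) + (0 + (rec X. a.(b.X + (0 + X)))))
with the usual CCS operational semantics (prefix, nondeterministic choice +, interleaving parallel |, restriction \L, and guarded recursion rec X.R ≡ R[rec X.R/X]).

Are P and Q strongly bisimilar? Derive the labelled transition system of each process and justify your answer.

YES

LTS(P): 2 reachable states
  u0 = rec X. a.(b.X + (0 + X)) ⊢ --a--▸ u1
  u1 = b.(rec X. a.(b.X + (0 + X))) + (0 + (rec X. a.(b.X + (0 + X)))) ⊢ --a--▸ u1, --b--▸ u0
LTS(Q): 3 reachable states
  v0 = a.(b.(rec X. a.(b.X + (0 + X))) + (0 + (rec X. a.(b.X + (0 + X))))) ⊢ --a--▸ v1
  v1 = b.(rec X. a.(b.X + (0 + X))) + (0 + (rec X. a.(b.X + (0 + X)))) ⊢ --a--▸ v1, --b--▸ v2
  v2 = rec X. a.(b.X + (0 + X)) ⊢ --a--▸ v1
Coarsest stable partition (strong bisimilarity classes):
  B0 = {u0, v0, v2}
  B1 = {u1, v1}
u0 ∈ B0, v0 ∈ B0 → same block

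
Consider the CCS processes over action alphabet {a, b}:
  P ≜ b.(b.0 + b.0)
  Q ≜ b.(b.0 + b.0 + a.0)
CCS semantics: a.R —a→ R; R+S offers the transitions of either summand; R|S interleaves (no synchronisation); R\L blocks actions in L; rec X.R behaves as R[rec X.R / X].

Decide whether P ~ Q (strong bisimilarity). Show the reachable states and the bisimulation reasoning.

NO

Reachable graph of P (3 states):
  p0 = b.(b.0 + b.0) | ··b··> p1
  p1 = b.0 + b.0 | ··b··> p2
  p2 = 0 | deadlocked
Reachable graph of Q (3 states):
  q0 = b.(b.0 + b.0 + a.0) | ··b··> q1
  q1 = b.0 + b.0 + a.0 | ··a··> q2, ··b··> q2
  q2 = 0 | deadlocked
Partition-refinement fixed point:
  B0 = {p0}
  B1 = {p1}
  B2 = {p2, q2}
  B3 = {q0}
  B4 = {q1}
p0 ∈ B0, q0 ∈ B3 → different blocks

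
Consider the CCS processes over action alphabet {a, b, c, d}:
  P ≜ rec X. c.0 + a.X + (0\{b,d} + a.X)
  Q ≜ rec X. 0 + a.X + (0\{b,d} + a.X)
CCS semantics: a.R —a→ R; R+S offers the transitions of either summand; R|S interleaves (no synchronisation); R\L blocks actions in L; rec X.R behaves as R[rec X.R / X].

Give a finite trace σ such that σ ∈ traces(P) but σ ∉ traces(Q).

LTS(P): 2 reachable states
  u0 = rec X. c.0 + a.X + (0\{b,d} + a.X) :: =a=> u0, =c=> u1
  u1 = 0 :: deadlocked
LTS(Q): 1 reachable states
  v0 = rec X. 0 + a.X + (0\{b,d} + a.X) :: =a=> v0
Run σ = ⟨c⟩ on P: start {u0}
  step 1 (c): {u1}
  — P admits the full trace.
Run σ = ⟨c⟩ on Q: start {v0}
  step 1 (c): no successor for Q

c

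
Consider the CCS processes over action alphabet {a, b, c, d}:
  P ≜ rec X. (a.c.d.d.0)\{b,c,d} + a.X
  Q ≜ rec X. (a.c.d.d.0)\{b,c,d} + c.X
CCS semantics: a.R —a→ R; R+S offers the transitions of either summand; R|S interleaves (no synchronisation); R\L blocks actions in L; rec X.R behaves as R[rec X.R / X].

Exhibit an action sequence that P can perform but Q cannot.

aa

P's transition system — 2 states:
  p0 = rec X. (a.c.d.d.0)\{b,c,d} + a.X → =a=> p0, =a=> p1
  p1 = (c.d.d.0)\{b,c,d} → (no moves)
Q's transition system — 2 states:
  q0 = rec X. (a.c.d.d.0)\{b,c,d} + c.X → =a=> q1, =c=> q0
  q1 = (c.d.d.0)\{b,c,d} → (no moves)
Trace ⟨aa⟩ through P, begin at {p0}:
  [1] a ⇒ {p0, p1}
  [2] a ⇒ {p0, p1}
  — P admits the full trace.
Trace ⟨aa⟩ through Q, begin at {q0}:
  [1] a ⇒ {q1}
  [2] a ⇒ ∅ (Q stuck)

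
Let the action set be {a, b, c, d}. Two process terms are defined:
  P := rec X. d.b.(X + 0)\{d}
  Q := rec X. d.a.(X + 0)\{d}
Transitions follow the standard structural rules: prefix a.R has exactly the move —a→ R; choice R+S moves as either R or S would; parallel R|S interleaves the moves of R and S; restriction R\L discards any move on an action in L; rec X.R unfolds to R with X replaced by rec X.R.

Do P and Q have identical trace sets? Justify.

LTS(P): 3 reachable states
  m0 = rec X. d.b.(X + 0)\{d} :: =d=> m1
  m1 = b.((rec X. d.b.(X + 0)\{d}) + 0)\{d} :: =b=> m2
  m2 = ((rec X. d.b.(X + 0)\{d}) + 0)\{d} :: ∅
LTS(Q): 3 reachable states
  n0 = rec X. d.a.(X + 0)\{d} :: =d=> n1
  n1 = a.((rec X. d.a.(X + 0)\{d}) + 0)\{d} :: =a=> n2
  n2 = ((rec X. d.a.(X + 0)\{d}) + 0)\{d} :: ∅
Run σ = ⟨db⟩ on P: start {m0}
  after d @ step 1: {m1}
  after b @ step 2: {m2}
  ✓ P
Run σ = ⟨db⟩ on Q: start {n0}
  after d @ step 1: {n1}
  after b @ step 2: ∅  — Q cannot continue

traces(P) ≠ traces(Q) — witness ⟨db⟩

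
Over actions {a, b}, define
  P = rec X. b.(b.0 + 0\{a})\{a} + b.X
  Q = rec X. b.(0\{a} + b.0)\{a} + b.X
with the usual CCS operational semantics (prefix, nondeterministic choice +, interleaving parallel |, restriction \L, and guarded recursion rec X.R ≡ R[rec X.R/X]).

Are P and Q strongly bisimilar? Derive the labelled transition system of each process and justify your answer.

LTS(P): 3 reachable states
  u0 = rec X. b.(b.0 + 0\{a})\{a} + b.X | —b→ u0, —b→ u1
  u1 = (b.0 + 0\{a})\{a} | —b→ u2
  u2 = 0\{a} | ∅
LTS(Q): 3 reachable states
  v0 = rec X. b.(0\{a} + b.0)\{a} + b.X | —b→ v0, —b→ v1
  v1 = (0\{a} + b.0)\{a} | —b→ v2
  v2 = 0\{a} | ∅
Partition-refinement fixed point:
  B0 = {u0, v0}
  B1 = {u1, v1}
  B2 = {u2, v2}
u0 ∈ B0, v0 ∈ B0 → same block

bisimilar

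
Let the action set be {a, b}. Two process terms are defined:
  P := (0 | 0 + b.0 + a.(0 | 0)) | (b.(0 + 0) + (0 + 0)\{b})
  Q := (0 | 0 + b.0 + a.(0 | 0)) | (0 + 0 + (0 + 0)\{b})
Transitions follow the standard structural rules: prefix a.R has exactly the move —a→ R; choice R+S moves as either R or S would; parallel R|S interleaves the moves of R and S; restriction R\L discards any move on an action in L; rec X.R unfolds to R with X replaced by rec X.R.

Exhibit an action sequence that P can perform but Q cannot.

ab

P's transition system — 6 states:
  u0 = (0 | 0 + b.0 + a.(0 | 0)) | (b.(0 + 0) + (0 + 0)\{b}) has moves —a→ u1, —b→ u2, —b→ u3
  u1 = 0 | 0 | (b.(0 + 0) + (0 + 0)\{b}) has moves —b→ u4
  u2 = (0 | 0 + b.0 + a.(0 | 0)) | (0 + 0) has moves —a→ u4, —b→ u5
  u3 = 0 | (b.(0 + 0) + (0 + 0)\{b}) has moves —b→ u5
  u4 = 0 | 0 | (0 + 0) has moves ∅
  u5 = 0 | (0 + 0) has moves ∅
Q's transition system — 3 states:
  v0 = (0 | 0 + b.0 + a.(0 | 0)) | (0 + 0 + (0 + 0)\{b}) has moves —a→ v1, —b→ v2
  v1 = 0 | 0 | (0 + 0 + (0 + 0)\{b}) has moves ∅
  v2 = 0 | (0 + 0 + (0 + 0)\{b}) has moves ∅
Executing ab from P (initial set {u0}):
  [1] a ⇒ {u1}
  [2] b ⇒ {u4}
  P completes σ.
Executing ab from Q (initial set {v0}):
  [1] a ⇒ {v1}
  [2] b ⇒ ∅ (Q stuck)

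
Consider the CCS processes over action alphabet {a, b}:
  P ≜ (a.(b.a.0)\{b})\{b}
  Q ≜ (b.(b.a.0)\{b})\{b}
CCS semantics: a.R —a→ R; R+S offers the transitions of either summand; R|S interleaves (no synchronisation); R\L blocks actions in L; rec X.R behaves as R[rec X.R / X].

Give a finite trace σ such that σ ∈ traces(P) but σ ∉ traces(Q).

a

P's transition system — 2 states:
  u0 = (a.(b.a.0)\{b})\{b} :: —a→ u1
  u1 = (b.a.0)\{b}\{b} :: deadlocked
Q's transition system — 1 states:
  v0 = (b.(b.a.0)\{b})\{b} :: deadlocked
Run σ = ⟨a⟩ on P: start {u0}
  step 1 (a): {u1}
  — P admits the full trace.
Run σ = ⟨a⟩ on Q: start {v0}
  step 1 (a): ∅ (Q stuck)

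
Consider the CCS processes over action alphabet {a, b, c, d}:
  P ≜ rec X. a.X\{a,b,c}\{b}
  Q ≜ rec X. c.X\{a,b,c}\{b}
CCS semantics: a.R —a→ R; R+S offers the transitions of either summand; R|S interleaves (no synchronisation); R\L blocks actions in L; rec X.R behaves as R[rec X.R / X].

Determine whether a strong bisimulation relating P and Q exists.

LTS(P): 2 reachable states
  p0 = rec X. a.X\{a,b,c}\{b} → —a→ p1
  p1 = (rec X. a.X\{a,b,c}\{b})\{a,b,c}\{b} → stopped
LTS(Q): 2 reachable states
  q0 = rec X. c.X\{a,b,c}\{b} → —c→ q1
  q1 = (rec X. c.X\{a,b,c}\{b})\{a,b,c}\{b} → stopped
Coarsest stable partition (strong bisimilarity classes):
  B0 = {p0}
  B1 = {p1, q1}
  B2 = {q0}
p0 ∈ B0, q0 ∈ B2 → different blocks

P ≁ Q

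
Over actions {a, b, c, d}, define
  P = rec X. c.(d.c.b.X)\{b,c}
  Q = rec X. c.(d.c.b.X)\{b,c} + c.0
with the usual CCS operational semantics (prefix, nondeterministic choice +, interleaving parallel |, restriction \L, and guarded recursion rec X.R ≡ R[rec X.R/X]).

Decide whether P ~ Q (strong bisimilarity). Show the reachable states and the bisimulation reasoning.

not bisimilar

LTS(P): 3 reachable states
  s0 = rec X. c.(d.c.b.X)\{b,c} → —c→ s1
  s1 = (d.c.b.(rec X. c.(d.c.b.X)\{b,c}))\{b,c} → —d→ s2
  s2 = (c.b.(rec X. c.(d.c.b.X)\{b,c}))\{b,c} → (no moves)
LTS(Q): 4 reachable states
  t0 = rec X. c.(d.c.b.X)\{b,c} + c.0 → —c→ t1, —c→ t2
  t1 = (d.c.b.(rec X. c.(d.c.b.X)\{b,c} + c.0))\{b,c} → —d→ t3
  t2 = 0 → (no moves)
  t3 = (c.b.(rec X. c.(d.c.b.X)\{b,c} + c.0))\{b,c} → (no moves)
Partition-refinement fixed point:
  B0 = {s0}
  B1 = {s1, t1}
  B2 = {s2, t2, t3}
  B3 = {t0}
s0 ∈ B0, t0 ∈ B3 → different blocks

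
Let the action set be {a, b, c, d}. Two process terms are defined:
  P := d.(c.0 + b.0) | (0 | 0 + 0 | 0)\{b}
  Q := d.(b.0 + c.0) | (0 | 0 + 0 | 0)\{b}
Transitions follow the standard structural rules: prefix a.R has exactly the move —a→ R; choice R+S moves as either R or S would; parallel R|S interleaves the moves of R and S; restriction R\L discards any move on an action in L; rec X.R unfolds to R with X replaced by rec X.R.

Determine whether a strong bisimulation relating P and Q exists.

YES

LTS(P): 3 reachable states
  u0 = d.(c.0 + b.0) | (0 | 0 + 0 | 0)\{b} | --d--▸ u1
  u1 = (c.0 + b.0) | (0 | 0 + 0 | 0)\{b} | --b--▸ u2, --c--▸ u2
  u2 = 0 | (0 | 0 + 0 | 0)\{b} | ·
LTS(Q): 3 reachable states
  v0 = d.(b.0 + c.0) | (0 | 0 + 0 | 0)\{b} | --d--▸ v1
  v1 = (b.0 + c.0) | (0 | 0 + 0 | 0)\{b} | --b--▸ v2, --c--▸ v2
  v2 = 0 | (0 | 0 + 0 | 0)\{b} | ·
Coarsest stable partition (strong bisimilarity classes):
  B0 = {u0, v0}
  B1 = {u1, v1}
  B2 = {u2, v2}
u0 ∈ B0, v0 ∈ B0 → same block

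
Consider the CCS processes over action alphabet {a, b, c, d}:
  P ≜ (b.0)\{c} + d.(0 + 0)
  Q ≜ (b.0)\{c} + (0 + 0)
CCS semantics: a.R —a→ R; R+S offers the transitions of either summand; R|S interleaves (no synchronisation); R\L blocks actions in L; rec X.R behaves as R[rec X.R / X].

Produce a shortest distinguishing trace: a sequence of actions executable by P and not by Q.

Reachable graph of P (3 states):
  s0 = (b.0)\{c} + d.(0 + 0) :: =b=> s1, =d=> s2
  s1 = 0\{c} :: ·
  s2 = 0 + 0 :: ·
Reachable graph of Q (2 states):
  t0 = (b.0)\{c} + (0 + 0) :: =b=> t1
  t1 = 0\{c} :: ·
Trace ⟨d⟩ through P, begin at {s0}:
  step 1 (d): {s2}
  ✓ P
Trace ⟨d⟩ through Q, begin at {t0}:
  step 1 (d): no successor for Q

d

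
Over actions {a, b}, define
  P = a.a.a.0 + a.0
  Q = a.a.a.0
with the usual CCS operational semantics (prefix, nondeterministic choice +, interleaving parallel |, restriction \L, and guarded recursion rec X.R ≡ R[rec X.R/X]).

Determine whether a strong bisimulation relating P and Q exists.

Reachable graph of P (4 states):
  m0 = a.a.a.0 + a.0 | =a=> m1, =a=> m2
  m1 = 0 | ∅
  m2 = a.a.0 | =a=> m3
  m3 = a.0 | =a=> m1
Reachable graph of Q (4 states):
  n0 = a.a.a.0 | =a=> n1
  n1 = a.a.0 | =a=> n2
  n2 = a.0 | =a=> n3
  n3 = 0 | ∅
Partition-refinement fixed point:
  B0 = {m0}
  B1 = {m1, n3}
  B2 = {m2, n1}
  B3 = {m3, n2}
  B4 = {n0}
m0 ∈ B0, n0 ∈ B4 → different blocks

NO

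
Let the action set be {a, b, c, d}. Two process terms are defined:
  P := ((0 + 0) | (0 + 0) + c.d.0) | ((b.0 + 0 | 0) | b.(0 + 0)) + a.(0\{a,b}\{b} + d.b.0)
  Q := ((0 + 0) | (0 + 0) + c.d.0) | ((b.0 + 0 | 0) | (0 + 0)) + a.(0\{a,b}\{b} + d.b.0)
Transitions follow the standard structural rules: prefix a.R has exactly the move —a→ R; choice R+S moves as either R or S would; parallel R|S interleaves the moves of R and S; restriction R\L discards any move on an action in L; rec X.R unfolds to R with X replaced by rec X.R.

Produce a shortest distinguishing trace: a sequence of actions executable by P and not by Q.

bb

Reachable graph of P (15 states):
  s0 = ((0 + 0) | (0 + 0) + c.d.0) | ((b.0 + 0 | 0) | b.(0 + 0)) + a.(0\{a,b}\{b} + d.b.0) ⊢ ··a··> s1, ··b··> s2, ··b··> s3, ··c··> s4
  s1 = 0\{a,b}\{b} + d.b.0 ⊢ ··d··> s5
  s2 = ((0 + 0) | (0 + 0) + c.d.0) | ((b.0 + 0 | 0) | (0 + 0)) ⊢ ··b··> s6, ··c··> s7
  s3 = ((0 + 0) | (0 + 0) + c.d.0) | (0 | b.(0 + 0)) ⊢ ··b··> s6, ··c··> s8
  s4 = d.0 | ((b.0 + 0 | 0) | b.(0 + 0)) ⊢ ··b··> s7, ··b··> s8, ··d··> s9
  s5 = b.0 ⊢ ··b··> s10
  s6 = ((0 + 0) | (0 + 0) + c.d.0) | (0 | (0 + 0)) ⊢ ··c··> s11
  s7 = d.0 | ((b.0 + 0 | 0) | (0 + 0)) ⊢ ··b··> s11, ··d··> s12
  s8 = d.0 | (0 | b.(0 + 0)) ⊢ ··b··> s11, ··d··> s13
  s9 = 0 | ((b.0 + 0 | 0) | b.(0 + 0)) ⊢ ··b··> s12, ··b··> s13
  s10 = 0 ⊢ stopped
  s11 = d.0 | (0 | (0 + 0)) ⊢ ··d··> s14
  s12 = 0 | ((b.0 + 0 | 0) | (0 + 0)) ⊢ ··b··> s14
  s13 = 0 | (0 | b.(0 + 0)) ⊢ ··b··> s14
  s14 = 0 | (0 | (0 + 0)) ⊢ stopped
Reachable graph of Q (9 states):
  t0 = ((0 + 0) | (0 + 0) + c.d.0) | ((b.0 + 0 | 0) | (0 + 0)) + a.(0\{a,b}\{b} + d.b.0) ⊢ ··a··> t1, ··b··> t2, ··c··> t3
  t1 = 0\{a,b}\{b} + d.b.0 ⊢ ··d··> t4
  t2 = ((0 + 0) | (0 + 0) + c.d.0) | (0 | (0 + 0)) ⊢ ··c··> t5
  t3 = d.0 | ((b.0 + 0 | 0) | (0 + 0)) ⊢ ··b··> t5, ··d··> t6
  t4 = b.0 ⊢ ··b··> t7
  t5 = d.0 | (0 | (0 + 0)) ⊢ ··d··> t8
  t6 = 0 | ((b.0 + 0 | 0) | (0 + 0)) ⊢ ··b··> t8
  t7 = 0 ⊢ stopped
  t8 = 0 | (0 | (0 + 0)) ⊢ stopped
Trace ⟨bb⟩ through P, begin at {s0}:
  [1] b ⇒ {s2, s3}
  [2] b ⇒ {s6}
  — P admits the full trace.
Trace ⟨bb⟩ through Q, begin at {t0}:
  [1] b ⇒ {t2}
  [2] b ⇒ no successor for Q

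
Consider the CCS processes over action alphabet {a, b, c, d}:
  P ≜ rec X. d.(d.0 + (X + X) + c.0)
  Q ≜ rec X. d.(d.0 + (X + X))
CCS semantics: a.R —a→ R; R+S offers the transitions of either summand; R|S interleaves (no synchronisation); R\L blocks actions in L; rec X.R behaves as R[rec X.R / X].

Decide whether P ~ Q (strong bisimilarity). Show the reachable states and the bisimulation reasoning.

NO

P's transition system — 3 states:
  s0 = rec X. d.(d.0 + (X + X) + c.0) has moves ··d··> s1
  s1 = d.0 + ((rec X. d.(d.0 + (X + X) + c.0)) + (rec X. d.(d.0 + (X + X) + c.0))) + c.0 has moves ··c··> s2, ··d··> s1, ··d··> s2
  s2 = 0 has moves ∅
Q's transition system — 3 states:
  t0 = rec X. d.(d.0 + (X + X)) has moves ··d··> t1
  t1 = d.0 + ((rec X. d.(d.0 + (X + X))) + (rec X. d.(d.0 + (X + X)))) has moves ··d··> t1, ··d··> t2
  t2 = 0 has moves ∅
Bisimilarity quotient blocks:
  B0 = {s0}
  B1 = {s1}
  B2 = {s2, t2}
  B3 = {t0}
  B4 = {t1}
s0 ∈ B0, t0 ∈ B3 → different blocks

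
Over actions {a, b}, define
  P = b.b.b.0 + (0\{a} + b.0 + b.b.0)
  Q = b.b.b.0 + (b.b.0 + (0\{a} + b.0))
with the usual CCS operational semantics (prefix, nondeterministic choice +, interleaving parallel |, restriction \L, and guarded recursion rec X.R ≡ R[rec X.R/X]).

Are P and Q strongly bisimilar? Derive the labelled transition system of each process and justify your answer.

LTS(P): 4 reachable states
  u0 = b.b.b.0 + (0\{a} + b.0 + b.b.0) ⊢ —b→ u1, —b→ u2, —b→ u3
  u1 = 0 ⊢ stopped
  u2 = b.0 ⊢ —b→ u1
  u3 = b.b.0 ⊢ —b→ u2
LTS(Q): 4 reachable states
  v0 = b.b.b.0 + (b.b.0 + (0\{a} + b.0)) ⊢ —b→ v1, —b→ v2, —b→ v3
  v1 = 0 ⊢ stopped
  v2 = b.0 ⊢ —b→ v1
  v3 = b.b.0 ⊢ —b→ v2
Partition-refinement fixed point:
  B0 = {u0, v0}
  B1 = {u3, v3}
  B2 = {u2, v2}
  B3 = {u1, v1}
u0 ∈ B0, v0 ∈ B0 → same block

YES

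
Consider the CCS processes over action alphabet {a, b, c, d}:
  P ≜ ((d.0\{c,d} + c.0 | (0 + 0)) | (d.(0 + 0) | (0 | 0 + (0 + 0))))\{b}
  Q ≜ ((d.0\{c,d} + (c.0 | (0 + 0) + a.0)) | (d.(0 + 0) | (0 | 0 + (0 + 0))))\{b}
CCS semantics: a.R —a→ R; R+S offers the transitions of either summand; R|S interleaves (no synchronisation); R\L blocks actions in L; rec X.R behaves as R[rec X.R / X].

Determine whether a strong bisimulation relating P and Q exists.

P's transition system — 6 states:
  p0 = ((d.0\{c,d} + c.0 | (0 + 0)) | (d.(0 + 0) | (0 | 0 + (0 + 0))))\{b} has moves —c→ p1, —d→ p2, —d→ p3
  p1 = (0 | (0 + 0) | (d.(0 + 0) | (0 | 0 + (0 + 0))))\{b} has moves —d→ p4
  p2 = ((d.0\{c,d} + c.0 | (0 + 0)) | ((0 + 0) | (0 | 0 + (0 + 0))))\{b} has moves —c→ p4, —d→ p5
  p3 = (0\{c,d} | (d.(0 + 0) | (0 | 0 + (0 + 0))))\{b} has moves —d→ p5
  p4 = (0 | (0 + 0) | ((0 + 0) | (0 | 0 + (0 + 0))))\{b} has moves (no moves)
  p5 = (0\{c,d} | ((0 + 0) | (0 | 0 + (0 + 0))))\{b} has moves (no moves)
Q's transition system — 8 states:
  q0 = ((d.0\{c,d} + (c.0 | (0 + 0) + a.0)) | (d.(0 + 0) | (0 | 0 + (0 + 0))))\{b} has moves —a→ q1, —c→ q2, —d→ q3, —d→ q4
  q1 = (0 | (d.(0 + 0) | (0 | 0 + (0 + 0))))\{b} has moves —d→ q5
  q2 = (0 | (0 + 0) | (d.(0 + 0) | (0 | 0 + (0 + 0))))\{b} has moves —d→ q6
  q3 = ((d.0\{c,d} + (c.0 | (0 + 0) + a.0)) | ((0 + 0) | (0 | 0 + (0 + 0))))\{b} has moves —a→ q5, —c→ q6, —d→ q7
  q4 = (0\{c,d} | (d.(0 + 0) | (0 | 0 + (0 + 0))))\{b} has moves —d→ q7
  q5 = (0 | ((0 + 0) | (0 | 0 + (0 + 0))))\{b} has moves (no moves)
  q6 = (0 | (0 + 0) | ((0 + 0) | (0 | 0 + (0 + 0))))\{b} has moves (no moves)
  q7 = (0\{c,d} | ((0 + 0) | (0 | 0 + (0 + 0))))\{b} has moves (no moves)
Partition-refinement fixed point:
  B0 = {p0}
  B1 = {p1, p3, q1, q2, q4}
  B2 = {p4, p5, q5, q6, q7}
  B3 = {p2}
  B4 = {q0}
  B5 = {q3}
p0 ∈ B0, q0 ∈ B4 → different blocks

P ≁ Q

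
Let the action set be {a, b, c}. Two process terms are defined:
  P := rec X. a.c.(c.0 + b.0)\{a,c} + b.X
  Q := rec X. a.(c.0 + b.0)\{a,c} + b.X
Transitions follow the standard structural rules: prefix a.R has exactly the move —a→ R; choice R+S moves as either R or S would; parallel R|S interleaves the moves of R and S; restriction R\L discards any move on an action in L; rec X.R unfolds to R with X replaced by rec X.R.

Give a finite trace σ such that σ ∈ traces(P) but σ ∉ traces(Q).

ac

P's transition system — 4 states:
  u0 = rec X. a.c.(c.0 + b.0)\{a,c} + b.X ⊢ --a--▸ u1, --b--▸ u0
  u1 = c.(c.0 + b.0)\{a,c} ⊢ --c--▸ u2
  u2 = (c.0 + b.0)\{a,c} ⊢ --b--▸ u3
  u3 = 0\{a,c} ⊢ ∅
Q's transition system — 3 states:
  v0 = rec X. a.(c.0 + b.0)\{a,c} + b.X ⊢ --a--▸ v1, --b--▸ v0
  v1 = (c.0 + b.0)\{a,c} ⊢ --b--▸ v2
  v2 = 0\{a,c} ⊢ ∅
Executing ac from P (initial set {u0}):
  [1] a ⇒ {u1}
  [2] c ⇒ {u2}
  — P admits the full trace.
Executing ac from Q (initial set {v0}):
  [1] a ⇒ {v1}
  [2] c ⇒ ∅ (Q stuck)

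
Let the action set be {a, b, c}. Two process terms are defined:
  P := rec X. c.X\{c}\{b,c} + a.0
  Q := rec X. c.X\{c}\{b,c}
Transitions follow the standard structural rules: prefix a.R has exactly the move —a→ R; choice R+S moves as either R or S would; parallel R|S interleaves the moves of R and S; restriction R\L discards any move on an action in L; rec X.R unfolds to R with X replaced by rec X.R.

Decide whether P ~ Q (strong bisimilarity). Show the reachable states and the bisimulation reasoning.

Reachable graph of P (4 states):
  u0 = rec X. c.X\{c}\{b,c} + a.0 ⊢ ··a··> u1, ··c··> u2
  u1 = 0 ⊢ deadlocked
  u2 = (rec X. c.X\{c}\{b,c} + a.0)\{c}\{b,c} ⊢ ··a··> u3
  u3 = 0\{c}\{b,c} ⊢ deadlocked
Reachable graph of Q (2 states):
  v0 = rec X. c.X\{c}\{b,c} ⊢ ··c··> v1
  v1 = (rec X. c.X\{c}\{b,c})\{c}\{b,c} ⊢ deadlocked
Coarsest stable partition (strong bisimilarity classes):
  B0 = {u0}
  B1 = {u1, u3, v1}
  B2 = {u2}
  B3 = {v0}
u0 ∈ B0, v0 ∈ B3 → different blocks

not bisimilar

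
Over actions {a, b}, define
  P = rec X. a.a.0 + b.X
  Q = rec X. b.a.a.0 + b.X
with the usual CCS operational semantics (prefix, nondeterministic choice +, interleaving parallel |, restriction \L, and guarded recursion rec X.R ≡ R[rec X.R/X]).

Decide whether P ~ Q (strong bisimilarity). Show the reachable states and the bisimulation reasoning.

P ≁ Q

LTS(P): 3 reachable states
  m0 = rec X. a.a.0 + b.X :: -a-> m1, -b-> m0
  m1 = a.0 :: -a-> m2
  m2 = 0 :: stopped
LTS(Q): 4 reachable states
  n0 = rec X. b.a.a.0 + b.X :: -b-> n0, -b-> n1
  n1 = a.a.0 :: -a-> n2
  n2 = a.0 :: -a-> n3
  n3 = 0 :: stopped
Bisimilarity quotient blocks:
  B0 = {m0}
  B1 = {m1, n2}
  B2 = {m2, n3}
  B3 = {n0}
  B4 = {n1}
m0 ∈ B0, n0 ∈ B3 → different blocks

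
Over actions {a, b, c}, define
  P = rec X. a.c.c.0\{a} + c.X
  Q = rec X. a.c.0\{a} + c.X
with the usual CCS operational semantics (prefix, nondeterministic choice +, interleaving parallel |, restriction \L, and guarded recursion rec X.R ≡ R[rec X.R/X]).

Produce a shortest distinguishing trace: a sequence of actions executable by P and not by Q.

Reachable graph of P (4 states):
  p0 = rec X. a.c.c.0\{a} + c.X :: ··a··> p1, ··c··> p0
  p1 = c.c.0\{a} :: ··c··> p2
  p2 = c.0\{a} :: ··c··> p3
  p3 = 0\{a} :: ∅
Reachable graph of Q (3 states):
  q0 = rec X. a.c.0\{a} + c.X :: ··a··> q1, ··c··> q0
  q1 = c.0\{a} :: ··c··> q2
  q2 = 0\{a} :: ∅
Executing acc from P (initial set {p0}):
  [1] a ⇒ {p1}
  [2] c ⇒ {p2}
  [3] c ⇒ {p3}
  P completes σ.
Executing acc from Q (initial set {q0}):
  [1] a ⇒ {q1}
  [2] c ⇒ {q2}
  [3] c ⇒ ∅  — Q cannot continue

acc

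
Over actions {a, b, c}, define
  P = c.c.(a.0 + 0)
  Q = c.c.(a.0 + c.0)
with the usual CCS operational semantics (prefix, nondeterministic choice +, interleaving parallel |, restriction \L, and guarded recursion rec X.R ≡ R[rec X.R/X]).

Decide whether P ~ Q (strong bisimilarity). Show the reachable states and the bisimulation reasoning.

P's transition system — 4 states:
  s0 = c.c.(a.0 + 0) | —c→ s1
  s1 = c.(a.0 + 0) | —c→ s2
  s2 = a.0 + 0 | —a→ s3
  s3 = 0 | ∅
Q's transition system — 4 states:
  t0 = c.c.(a.0 + c.0) | —c→ t1
  t1 = c.(a.0 + c.0) | —c→ t2
  t2 = a.0 + c.0 | —a→ t3, —c→ t3
  t3 = 0 | ∅
Bisimilarity quotient blocks:
  B0 = {s0}
  B1 = {s1}
  B2 = {s2}
  B3 = {s3, t3}
  B4 = {t0}
  B5 = {t1}
  B6 = {t2}
s0 ∈ B0, t0 ∈ B4 → different blocks

not bisimilar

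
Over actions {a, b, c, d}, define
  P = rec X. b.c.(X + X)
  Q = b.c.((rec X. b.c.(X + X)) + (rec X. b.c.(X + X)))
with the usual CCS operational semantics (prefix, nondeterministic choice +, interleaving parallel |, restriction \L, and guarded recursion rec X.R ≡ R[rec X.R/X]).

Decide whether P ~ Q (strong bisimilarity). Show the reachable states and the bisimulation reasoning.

P ~ Q

Reachable graph of P (3 states):
  m0 = rec X. b.c.(X + X) ⊢ --b--▸ m1
  m1 = c.((rec X. b.c.(X + X)) + (rec X. b.c.(X + X))) ⊢ --c--▸ m2
  m2 = (rec X. b.c.(X + X)) + (rec X. b.c.(X + X)) ⊢ --b--▸ m1
Reachable graph of Q (3 states):
  n0 = b.c.((rec X. b.c.(X + X)) + (rec X. b.c.(X + X))) ⊢ --b--▸ n1
  n1 = c.((rec X. b.c.(X + X)) + (rec X. b.c.(X + X))) ⊢ --c--▸ n2
  n2 = (rec X. b.c.(X + X)) + (rec X. b.c.(X + X)) ⊢ --b--▸ n1
Partition-refinement fixed point:
  B0 = {m0, m2, n0, n2}
  B1 = {m1, n1}
m0 ∈ B0, n0 ∈ B0 → same block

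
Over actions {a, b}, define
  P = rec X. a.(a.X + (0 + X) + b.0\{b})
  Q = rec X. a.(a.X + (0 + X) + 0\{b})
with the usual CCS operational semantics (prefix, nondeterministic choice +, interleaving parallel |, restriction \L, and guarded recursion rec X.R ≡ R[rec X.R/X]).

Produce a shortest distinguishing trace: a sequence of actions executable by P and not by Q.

Reachable graph of P (3 states):
  p0 = rec X. a.(a.X + (0 + X) + b.0\{b}) → -a-> p1
  p1 = a.(rec X. a.(a.X + (0 + X) + b.0\{b})) + (0 + (rec X. a.(a.X + (0 + X) + b.0\{b}))) + b.0\{b} → -a-> p0, -a-> p1, -b-> p2
  p2 = 0\{b} → ·
Reachable graph of Q (2 states):
  q0 = rec X. a.(a.X + (0 + X) + 0\{b}) → -a-> q1
  q1 = a.(rec X. a.(a.X + (0 + X) + 0\{b})) + (0 + (rec X. a.(a.X + (0 + X) + 0\{b}))) + 0\{b} → -a-> q0, -a-> q1
Run σ = ⟨ab⟩ on P: start {p0}
  [1] a ⇒ {p1}
  [2] b ⇒ {p2}
  — P admits the full trace.
Run σ = ⟨ab⟩ on Q: start {q0}
  [1] a ⇒ {q1}
  [2] b ⇒ no successor for Q

ab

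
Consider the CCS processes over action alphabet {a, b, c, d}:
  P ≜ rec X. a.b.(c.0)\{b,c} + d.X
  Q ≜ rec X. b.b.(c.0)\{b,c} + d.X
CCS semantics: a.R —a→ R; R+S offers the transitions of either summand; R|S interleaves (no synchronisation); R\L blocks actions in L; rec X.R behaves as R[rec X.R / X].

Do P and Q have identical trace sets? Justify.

trace-distinct — witness ⟨a⟩

Reachable graph of P (3 states):
  u0 = rec X. a.b.(c.0)\{b,c} + d.X :: -a-> u1, -d-> u0
  u1 = b.(c.0)\{b,c} :: -b-> u2
  u2 = (c.0)\{b,c} :: (no moves)
Reachable graph of Q (3 states):
  v0 = rec X. b.b.(c.0)\{b,c} + d.X :: -b-> v1, -d-> v0
  v1 = b.(c.0)\{b,c} :: -b-> v2
  v2 = (c.0)\{b,c} :: (no moves)
Trace ⟨a⟩ through P, begin at {u0}:
  step 1 (a): {u1}
  P completes σ.
Trace ⟨a⟩ through Q, begin at {v0}:
  step 1 (a): no successor for Q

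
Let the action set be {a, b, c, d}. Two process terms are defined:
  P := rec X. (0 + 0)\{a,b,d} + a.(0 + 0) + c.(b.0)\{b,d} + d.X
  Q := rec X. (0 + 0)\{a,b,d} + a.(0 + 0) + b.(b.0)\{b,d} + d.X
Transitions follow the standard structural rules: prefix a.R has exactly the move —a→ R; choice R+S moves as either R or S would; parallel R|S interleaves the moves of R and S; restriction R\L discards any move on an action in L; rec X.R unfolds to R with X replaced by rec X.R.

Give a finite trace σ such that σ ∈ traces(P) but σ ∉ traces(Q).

P's transition system — 3 states:
  s0 = rec X. (0 + 0)\{a,b,d} + a.(0 + 0) + c.(b.0)\{b,d} + d.X has moves —a→ s1, —c→ s2, —d→ s0
  s1 = 0 + 0 has moves ·
  s2 = (b.0)\{b,d} has moves ·
Q's transition system — 3 states:
  t0 = rec X. (0 + 0)\{a,b,d} + a.(0 + 0) + b.(b.0)\{b,d} + d.X has moves —a→ t1, —b→ t2, —d→ t0
  t1 = 0 + 0 has moves ·
  t2 = (b.0)\{b,d} has moves ·
Trace ⟨c⟩ through P, begin at {s0}:
  after c @ step 1: {s2}
  — P admits the full trace.
Trace ⟨c⟩ through Q, begin at {t0}:
  after c @ step 1: no successor for Q

c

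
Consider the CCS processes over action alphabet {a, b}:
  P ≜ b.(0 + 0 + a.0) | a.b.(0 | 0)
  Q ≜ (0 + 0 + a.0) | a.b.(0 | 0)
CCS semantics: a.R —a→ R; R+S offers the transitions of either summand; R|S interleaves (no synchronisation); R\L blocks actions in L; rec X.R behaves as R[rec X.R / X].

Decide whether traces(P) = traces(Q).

trace-distinct — witness ⟨b⟩

P's transition system — 9 states:
  m0 = b.(0 + 0 + a.0) | a.b.(0 | 0) → —a→ m1, —b→ m2
  m1 = b.(0 + 0 + a.0) | b.(0 | 0) → —b→ m3, —b→ m4
  m2 = (0 + 0 + a.0) | a.b.(0 | 0) → —a→ m3, —a→ m5
  m3 = (0 + 0 + a.0) | b.(0 | 0) → —a→ m6, —b→ m7
  m4 = b.(0 + 0 + a.0) | (0 | 0) → —b→ m7
  m5 = 0 | a.b.(0 | 0) → —a→ m6
  m6 = 0 | b.(0 | 0) → —b→ m8
  m7 = (0 + 0 + a.0) | (0 | 0) → —a→ m8
  m8 = 0 | (0 | 0) → ·
Q's transition system — 6 states:
  n0 = (0 + 0 + a.0) | a.b.(0 | 0) → —a→ n1, —a→ n2
  n1 = (0 + 0 + a.0) | b.(0 | 0) → —a→ n3, —b→ n4
  n2 = 0 | a.b.(0 | 0) → —a→ n3
  n3 = 0 | b.(0 | 0) → —b→ n5
  n4 = (0 + 0 + a.0) | (0 | 0) → —a→ n5
  n5 = 0 | (0 | 0) → ·
Run σ = ⟨b⟩ on P: start {m0}
  after b @ step 1: {m2}
  P completes σ.
Run σ = ⟨b⟩ on Q: start {n0}
  after b @ step 1: no successor for Q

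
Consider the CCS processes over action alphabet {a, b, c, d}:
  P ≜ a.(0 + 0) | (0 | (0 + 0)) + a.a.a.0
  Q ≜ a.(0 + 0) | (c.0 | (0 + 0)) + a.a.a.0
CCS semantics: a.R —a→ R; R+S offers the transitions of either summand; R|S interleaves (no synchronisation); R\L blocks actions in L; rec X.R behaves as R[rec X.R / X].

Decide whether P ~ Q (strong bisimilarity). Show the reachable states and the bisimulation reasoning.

Reachable graph of P (5 states):
  s0 = a.(0 + 0) | (0 | (0 + 0)) + a.a.a.0 has moves --a--▸ s1, --a--▸ s2
  s1 = (0 + 0) | (0 | (0 + 0)) has moves ·
  s2 = a.a.0 has moves --a--▸ s3
  s3 = a.0 has moves --a--▸ s4
  s4 = 0 has moves ·
Reachable graph of Q (7 states):
  t0 = a.(0 + 0) | (c.0 | (0 + 0)) + a.a.a.0 has moves --a--▸ t1, --a--▸ t2, --c--▸ t3
  t1 = (0 + 0) | (c.0 | (0 + 0)) has moves --c--▸ t4
  t2 = a.a.0 has moves --a--▸ t5
  t3 = a.(0 + 0) | (0 | (0 + 0)) has moves --a--▸ t4
  t4 = (0 + 0) | (0 | (0 + 0)) has moves ·
  t5 = a.0 has moves --a--▸ t6
  t6 = 0 has moves ·
Partition-refinement fixed point:
  B0 = {s0}
  B1 = {s2, t2}
  B2 = {s3, t3, t5}
  B3 = {s1, s4, t4, t6}
  B4 = {t0}
  B5 = {t1}
s0 ∈ B0, t0 ∈ B4 → different blocks

not bisimilar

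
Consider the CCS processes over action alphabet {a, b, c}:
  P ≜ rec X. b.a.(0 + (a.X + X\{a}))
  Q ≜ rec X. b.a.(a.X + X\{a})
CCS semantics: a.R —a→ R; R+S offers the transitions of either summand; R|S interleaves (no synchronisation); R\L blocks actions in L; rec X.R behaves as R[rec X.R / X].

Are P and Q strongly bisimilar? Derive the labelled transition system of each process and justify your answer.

P ~ Q

LTS(P): 4 reachable states
  p0 = rec X. b.a.(0 + (a.X + X\{a})) | -b-> p1
  p1 = a.(0 + (a.(rec X. b.a.(0 + (a.X + X\{a}))) + (rec X. b.a.(0 + (a.X + X\{a})))\{a})) | -a-> p2
  p2 = 0 + (a.(rec X. b.a.(0 + (a.X + X\{a}))) + (rec X. b.a.(0 + (a.X + X\{a})))\{a}) | -a-> p0, -b-> p3
  p3 = (a.(0 + (a.(rec X. b.a.(0 + (a.X + X\{a}))) + (rec X. b.a.(0 + (a.X + X\{a})))\{a})))\{a} | ·
LTS(Q): 4 reachable states
  q0 = rec X. b.a.(a.X + X\{a}) | -b-> q1
  q1 = a.(a.(rec X. b.a.(a.X + X\{a})) + (rec X. b.a.(a.X + X\{a}))\{a}) | -a-> q2
  q2 = a.(rec X. b.a.(a.X + X\{a})) + (rec X. b.a.(a.X + X\{a}))\{a} | -a-> q0, -b-> q3
  q3 = (a.(a.(rec X. b.a.(a.X + X\{a})) + (rec X. b.a.(a.X + X\{a}))\{a}))\{a} | ·
Coarsest stable partition (strong bisimilarity classes):
  B0 = {p0, q0}
  B1 = {p1, q1}
  B2 = {p2, q2}
  B3 = {p3, q3}
p0 ∈ B0, q0 ∈ B0 → same block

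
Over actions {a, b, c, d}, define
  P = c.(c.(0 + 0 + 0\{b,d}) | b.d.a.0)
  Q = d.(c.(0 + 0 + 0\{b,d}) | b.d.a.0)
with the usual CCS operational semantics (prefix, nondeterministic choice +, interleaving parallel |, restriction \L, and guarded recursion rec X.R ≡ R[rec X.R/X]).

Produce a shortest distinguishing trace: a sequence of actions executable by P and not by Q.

c

LTS(P): 9 reachable states
  p0 = c.(c.(0 + 0 + 0\{b,d}) | b.d.a.0) :: ··c··> p1
  p1 = c.(0 + 0 + 0\{b,d}) | b.d.a.0 :: ··b··> p2, ··c··> p3
  p2 = c.(0 + 0 + 0\{b,d}) | d.a.0 :: ··c··> p4, ··d··> p5
  p3 = (0 + 0 + 0\{b,d}) | b.d.a.0 :: ··b··> p4
  p4 = (0 + 0 + 0\{b,d}) | d.a.0 :: ··d··> p6
  p5 = c.(0 + 0 + 0\{b,d}) | a.0 :: ··a··> p7, ··c··> p6
  p6 = (0 + 0 + 0\{b,d}) | a.0 :: ··a··> p8
  p7 = c.(0 + 0 + 0\{b,d}) | 0 :: ··c··> p8
  p8 = (0 + 0 + 0\{b,d}) | 0 :: (no moves)
LTS(Q): 9 reachable states
  q0 = d.(c.(0 + 0 + 0\{b,d}) | b.d.a.0) :: ··d··> q1
  q1 = c.(0 + 0 + 0\{b,d}) | b.d.a.0 :: ··b··> q2, ··c··> q3
  q2 = c.(0 + 0 + 0\{b,d}) | d.a.0 :: ··c··> q4, ··d··> q5
  q3 = (0 + 0 + 0\{b,d}) | b.d.a.0 :: ··b··> q4
  q4 = (0 + 0 + 0\{b,d}) | d.a.0 :: ··d··> q6
  q5 = c.(0 + 0 + 0\{b,d}) | a.0 :: ··a··> q7, ··c··> q6
  q6 = (0 + 0 + 0\{b,d}) | a.0 :: ··a··> q8
  q7 = c.(0 + 0 + 0\{b,d}) | 0 :: ··c··> q8
  q8 = (0 + 0 + 0\{b,d}) | 0 :: (no moves)
Run σ = ⟨c⟩ on P: start {p0}
  after c @ step 1: {p1}
  ✓ P
Run σ = ⟨c⟩ on Q: start {q0}
  after c @ step 1: ∅  — Q cannot continue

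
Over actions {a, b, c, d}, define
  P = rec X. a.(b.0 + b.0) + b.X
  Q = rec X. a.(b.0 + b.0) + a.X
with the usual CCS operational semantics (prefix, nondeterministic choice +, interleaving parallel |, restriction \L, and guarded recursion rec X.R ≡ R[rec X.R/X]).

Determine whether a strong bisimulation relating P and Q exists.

P ≁ Q

Reachable graph of P (3 states):
  m0 = rec X. a.(b.0 + b.0) + b.X | ··a··> m1, ··b··> m0
  m1 = b.0 + b.0 | ··b··> m2
  m2 = 0 | stopped
Reachable graph of Q (3 states):
  n0 = rec X. a.(b.0 + b.0) + a.X | ··a··> n0, ··a··> n1
  n1 = b.0 + b.0 | ··b··> n2
  n2 = 0 | stopped
Partition-refinement fixed point:
  B0 = {m0}
  B1 = {m1, n1}
  B2 = {m2, n2}
  B3 = {n0}
m0 ∈ B0, n0 ∈ B3 → different blocks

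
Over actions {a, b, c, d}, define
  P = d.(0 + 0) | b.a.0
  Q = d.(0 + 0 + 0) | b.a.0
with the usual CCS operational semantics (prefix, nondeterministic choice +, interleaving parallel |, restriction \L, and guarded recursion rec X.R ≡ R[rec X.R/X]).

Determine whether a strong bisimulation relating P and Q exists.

Reachable graph of P (6 states):
  s0 = d.(0 + 0) | b.a.0 → =b=> s1, =d=> s2
  s1 = d.(0 + 0) | a.0 → =a=> s3, =d=> s4
  s2 = (0 + 0) | b.a.0 → =b=> s4
  s3 = d.(0 + 0) | 0 → =d=> s5
  s4 = (0 + 0) | a.0 → =a=> s5
  s5 = (0 + 0) | 0 → ·
Reachable graph of Q (6 states):
  t0 = d.(0 + 0 + 0) | b.a.0 → =b=> t1, =d=> t2
  t1 = d.(0 + 0 + 0) | a.0 → =a=> t3, =d=> t4
  t2 = (0 + 0 + 0) | b.a.0 → =b=> t4
  t3 = d.(0 + 0 + 0) | 0 → =d=> t5
  t4 = (0 + 0 + 0) | a.0 → =a=> t5
  t5 = (0 + 0 + 0) | 0 → ·
Bisimilarity quotient blocks:
  B0 = {s0, t0}
  B1 = {s2, t2}
  B2 = {s4, t4}
  B3 = {s5, t5}
  B4 = {s1, t1}
  B5 = {s3, t3}
s0 ∈ B0, t0 ∈ B0 → same block

YES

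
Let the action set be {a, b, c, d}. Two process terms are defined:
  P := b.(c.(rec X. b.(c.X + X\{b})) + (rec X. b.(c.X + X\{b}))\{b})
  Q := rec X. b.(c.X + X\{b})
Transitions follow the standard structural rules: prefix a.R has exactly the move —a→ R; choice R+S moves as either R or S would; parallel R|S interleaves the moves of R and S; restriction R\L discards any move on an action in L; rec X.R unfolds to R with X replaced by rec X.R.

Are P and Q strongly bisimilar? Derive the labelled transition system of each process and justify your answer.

LTS(P): 3 reachable states
  p0 = b.(c.(rec X. b.(c.X + X\{b})) + (rec X. b.(c.X + X\{b}))\{b}) :: ··b··> p1
  p1 = c.(rec X. b.(c.X + X\{b})) + (rec X. b.(c.X + X\{b}))\{b} :: ··c··> p2
  p2 = rec X. b.(c.X + X\{b}) :: ··b··> p1
LTS(Q): 2 reachable states
  q0 = rec X. b.(c.X + X\{b}) :: ··b··> q1
  q1 = c.(rec X. b.(c.X + X\{b})) + (rec X. b.(c.X + X\{b}))\{b} :: ··c··> q0
Partition-refinement fixed point:
  B0 = {p0, p2, q0}
  B1 = {p1, q1}
p0 ∈ B0, q0 ∈ B0 → same block

P ~ Q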